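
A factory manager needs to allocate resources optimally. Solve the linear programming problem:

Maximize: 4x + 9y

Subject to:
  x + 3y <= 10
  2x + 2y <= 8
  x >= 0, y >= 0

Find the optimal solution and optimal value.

Feasible vertices: (0, 0), (0, 10/3), (1, 3), (4, 0)
Objective 4x + 9y at each:
  (0, 0): 0
  (0, 10/3): 30
  (1, 3): 31
  (4, 0): 16
Maximum is 31 at (1, 3).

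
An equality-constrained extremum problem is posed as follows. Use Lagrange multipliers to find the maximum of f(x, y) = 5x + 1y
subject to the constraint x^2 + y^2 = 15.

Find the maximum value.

Set up Lagrange conditions: grad f = lambda * grad g
  5 = 2*lambda*x
  1 = 2*lambda*y
From these: x/y = 5/1, so x = 5t, y = 1t for some t.
Substitute into constraint: (5t)^2 + (1t)^2 = 15
  t^2 * 26 = 15
  t = sqrt(15/26)
Maximum = 5*x + 1*y = (5^2 + 1^2)*t = 26 * sqrt(15/26) = sqrt(390)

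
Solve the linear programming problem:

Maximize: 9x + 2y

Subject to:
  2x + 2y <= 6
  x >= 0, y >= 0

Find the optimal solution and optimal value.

The feasible region has vertices at [(0, 0), (3, 0), (0, 3)].
Checking objective 9x + 2y at each vertex:
  (0, 0): 9*0 + 2*0 = 0
  (3, 0): 9*3 + 2*0 = 27
  (0, 3): 9*0 + 2*3 = 6
Maximum is 27 at (3, 0).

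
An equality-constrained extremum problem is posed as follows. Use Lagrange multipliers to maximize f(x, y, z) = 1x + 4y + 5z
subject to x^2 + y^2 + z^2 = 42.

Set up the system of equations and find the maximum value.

Lagrange conditions: 1 = 2*lambda*x, 4 = 2*lambda*y, 5 = 2*lambda*z
So x:1 = y:4 = z:5, i.e. x = 1t, y = 4t, z = 5t
Constraint: t^2*(1^2 + 4^2 + 5^2) = 42
  t^2 * 42 = 42  =>  t = sqrt(1)
Maximum = 1*1t + 4*4t + 5*5t = 42*sqrt(1) = 42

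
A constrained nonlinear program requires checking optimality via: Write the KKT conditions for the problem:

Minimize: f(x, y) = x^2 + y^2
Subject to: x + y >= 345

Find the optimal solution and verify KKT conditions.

KKT conditions for min x^2 + y^2 s.t. x + y >= 345:
Stationarity: 2x = mu, 2y = mu
So x = y = mu/2.
Complementary slackness: mu*(x + y - 345) = 0
Primal feasibility: x + y >= 345; dual feasibility: mu >= 0
If mu = 0 then x = y = 0, but 0 + 0 < 345 is infeasible, so the constraint is active.
Constraint active: x + y = 2*(mu/2) = 345 => mu = 345
x = y = 345/2, f = 119025/2
Verify: stationarity 2*(345/2) = 345 = mu; primal 345/2 + 345/2 = 345 >= 345; dual mu = 345 >= 0; complementary slackness 345*(345 - 345) = 0. All KKT conditions hold.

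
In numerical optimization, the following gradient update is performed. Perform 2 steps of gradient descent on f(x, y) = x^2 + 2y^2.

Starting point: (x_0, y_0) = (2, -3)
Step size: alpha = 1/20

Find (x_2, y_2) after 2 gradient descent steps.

f(x,y) = x^2 + 2y^2
grad_x = 2x + 0y, grad_y = 4y + 0x
Step 1: grad = (4, -12), (9/5, -12/5)
Step 2: grad = (18/5, -48/5), (81/50, -48/25)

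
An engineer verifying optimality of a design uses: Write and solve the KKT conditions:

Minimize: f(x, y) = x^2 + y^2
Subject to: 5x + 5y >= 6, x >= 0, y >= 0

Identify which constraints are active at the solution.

KKT conditions for min x^2 + y^2 s.t. 5x + 5y >= 6, x >= 0, y >= 0:
Stationarity: 2x = mu*5 + mu_x, 2y = mu*5 + mu_y, with mu, mu_x, mu_y >= 0
Complementary slackness: mu*(5x + 5y - 6) = 0, mu_x*x = 0, mu_y*y = 0
(0, 0) is infeasible (5*0 + 5*0 < 6), so if mu = 0 stationarity would force x = mu_x/2 >= 0, y = mu_y/2 >= 0 with mu_x*x = mu_y*y = 0, i.e. x = y = 0: contradiction. Hence mu > 0 and 5x + 5y = 6 is active.
Try x > 0, y > 0 (so mu_x = mu_y = 0): x = 5*mu/2, y = 5*mu/2
Substitute: 5*(5*mu/2) + 5*(5*mu/2) = 6
  mu*50/2 = 6 => mu = 6/25
x* = 3/5 > 0, y* = 3/5 > 0, consistent with mu_x = mu_y = 0.
f is convex and the constraints are linear, so this KKT point is the global minimum.
f* = 18/25
Active constraints: 5x + 5y >= 6 (holds with equality, mu = 6/25 > 0); x >= 0 and y >= 0 are inactive (mu_x = mu_y = 0).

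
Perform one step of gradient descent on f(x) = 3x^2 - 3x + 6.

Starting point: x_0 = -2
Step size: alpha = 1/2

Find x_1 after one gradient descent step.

f(x) = 3x^2 - 3x + 6
f'(x) = 6x - 3
f'(-2) = 6*-2 + (-3) = -15
x_1 = x_0 - alpha * f'(x_0) = -2 - 1/2 * -15 = 11/2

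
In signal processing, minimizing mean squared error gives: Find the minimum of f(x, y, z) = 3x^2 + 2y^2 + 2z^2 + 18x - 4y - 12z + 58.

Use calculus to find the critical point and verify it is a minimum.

f(x,y,z) = 3x^2 + 2y^2 + 2z^2 + 18x - 4y - 12z + 58
df/dx = 6x + (18) = 0 => x = -3
df/dy = 4y + (-4) = 0 => y = 1
df/dz = 4z + (-12) = 0 => z = 3
f(-3,1,3) = 3*(-3)^2 + 2*(1)^2 + 2*(3)^2 + 18*(-3) + -4*(1) + -12*(3) + 58 = 11
Hessian is diagonal with entries 6, 4, 4 > 0, confirmed minimum.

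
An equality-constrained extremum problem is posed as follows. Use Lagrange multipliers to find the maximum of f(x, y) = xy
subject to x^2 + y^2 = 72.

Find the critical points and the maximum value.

Lagrange conditions: y = 2*lambda*x and x = 2*lambda*y
If x = 0 then y = 0, violating the constraint, so x, y != 0.
Dividing: y/x = x/y => x^2 = y^2 => y = x or y = -x
Constraint: 2x^2 = 72 => x^2 = 36 => x = +/-6
Critical points: (6, 6), (-6, -6), (6, -6), (-6, 6)
  y = x:  xy = x^2 = 36  at (6, 6) and (-6, -6)
  y = -x: xy = -x^2 = -36 at (6, -6) and (-6, 6)
Maximum xy = 36 at (6, 6) and (-6, -6)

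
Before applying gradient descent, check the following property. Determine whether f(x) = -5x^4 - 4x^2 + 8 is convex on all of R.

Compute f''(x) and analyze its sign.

f(x) = -5x^4 - 4x^2 + 8
f'(x) = -20x^3 + -8x
f''(x) = -60x^2 + -8
f''(x) = -60x^2 + -8 <= -8 < 0 for all x
Therefore, f is concave on R.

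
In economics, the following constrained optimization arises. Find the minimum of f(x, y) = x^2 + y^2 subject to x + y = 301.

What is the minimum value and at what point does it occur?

Substitute y = 301 - x into f(x,y) = x^2 + y^2:
g(x) = x^2 + (301 - x)^2 = 2x^2 - 602x + 90601
g'(x) = 4x - 602 = 0  =>  x = 301/2
y = 301 - 301/2 = 301/2
Minimum value = (301/2)^2 + (301/2)^2 = 90601/2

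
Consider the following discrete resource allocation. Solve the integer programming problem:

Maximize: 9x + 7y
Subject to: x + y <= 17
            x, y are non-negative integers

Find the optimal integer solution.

Objective: 9x + 7y, constraint: x + y <= 17
Coefficient of x is 9 >= coefficient of y is 7, so allocate the entire budget to x.
Optimal: x = 17, y = 0, value = 153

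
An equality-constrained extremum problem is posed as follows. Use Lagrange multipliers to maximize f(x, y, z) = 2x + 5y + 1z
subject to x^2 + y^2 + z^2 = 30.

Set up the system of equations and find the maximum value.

Lagrange conditions: 2 = 2*lambda*x, 5 = 2*lambda*y, 1 = 2*lambda*z
So x:2 = y:5 = z:1, i.e. x = 2t, y = 5t, z = 1t
Constraint: t^2*(2^2 + 5^2 + 1^2) = 30
  t^2 * 30 = 30  =>  t = sqrt(1)
Maximum = 2*2t + 5*5t + 1*1t = 30*sqrt(1) = 30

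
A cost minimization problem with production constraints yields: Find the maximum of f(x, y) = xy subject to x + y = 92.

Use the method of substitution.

Substitute y = 92 - x into f(x,y) = xy:
g(x) = x(92 - x) = 92x - x^2
g'(x) = 92 - 2x = 0  =>  x = 46
y = 92 - 46 = 46
Maximum value = 46 * 46 = 2116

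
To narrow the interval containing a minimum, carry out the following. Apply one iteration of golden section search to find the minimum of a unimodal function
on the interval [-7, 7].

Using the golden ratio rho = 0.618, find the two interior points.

Golden section search on [-7, 7].
Golden ratio rho = 0.618 (approx).
Interior points:
  x_1 = -7 + (1-0.618)*14 = -1.6520
  x_2 = -7 + 0.618*14 = 1.6520
Compare f(x_1) and f(x_2) to determine which subinterval to keep.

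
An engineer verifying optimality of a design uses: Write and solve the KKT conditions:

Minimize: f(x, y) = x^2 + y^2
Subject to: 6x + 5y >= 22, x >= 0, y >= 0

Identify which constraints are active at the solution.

KKT conditions for min x^2 + y^2 s.t. 6x + 5y >= 22, x >= 0, y >= 0:
Stationarity: 2x = mu*6 + mu_x, 2y = mu*5 + mu_y, with mu, mu_x, mu_y >= 0
Complementary slackness: mu*(6x + 5y - 22) = 0, mu_x*x = 0, mu_y*y = 0
(0, 0) is infeasible (6*0 + 5*0 < 22), so if mu = 0 stationarity would force x = mu_x/2 >= 0, y = mu_y/2 >= 0 with mu_x*x = mu_y*y = 0, i.e. x = y = 0: contradiction. Hence mu > 0 and 6x + 5y = 22 is active.
Try x > 0, y > 0 (so mu_x = mu_y = 0): x = 6*mu/2, y = 5*mu/2
Substitute: 6*(6*mu/2) + 5*(5*mu/2) = 22
  mu*61/2 = 22 => mu = 44/61
x* = 132/61 > 0, y* = 110/61 > 0, consistent with mu_x = mu_y = 0.
f is convex and the constraints are linear, so this KKT point is the global minimum.
f* = 484/61
Active constraints: 6x + 5y >= 22 (holds with equality, mu = 44/61 > 0); x >= 0 and y >= 0 are inactive (mu_x = mu_y = 0).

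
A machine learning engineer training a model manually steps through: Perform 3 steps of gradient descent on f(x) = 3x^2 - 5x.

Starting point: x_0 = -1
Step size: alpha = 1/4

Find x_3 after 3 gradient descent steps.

f(x) = 3x^2 - 5x, f'(x) = 6x + (-5)
Step 1: f'(-1) = -11, x_1 = -1 - 1/4 * -11 = 7/4
Step 2: f'(7/4) = 11/2, x_2 = 7/4 - 1/4 * 11/2 = 3/8
Step 3: f'(3/8) = -11/4, x_3 = 3/8 - 1/4 * -11/4 = 17/16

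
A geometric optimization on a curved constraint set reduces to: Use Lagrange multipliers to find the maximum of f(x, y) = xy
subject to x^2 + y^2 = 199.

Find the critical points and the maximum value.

Lagrange conditions: y = 2*lambda*x and x = 2*lambda*y
If x = 0 then y = 0, violating the constraint, so x, y != 0.
Dividing: y/x = x/y => x^2 = y^2 => y = x or y = -x
Constraint: 2x^2 = 199 => x^2 = 199/2 => x = +/-sqrt(199/2)
Critical points: (sqrt(199/2), sqrt(199/2)), (-sqrt(199/2), -sqrt(199/2)), (sqrt(199/2), -sqrt(199/2)), (-sqrt(199/2), sqrt(199/2))
  y = x:  xy = x^2 = 199/2  at (sqrt(199/2), sqrt(199/2)) and (-sqrt(199/2), -sqrt(199/2))
  y = -x: xy = -x^2 = -199/2 at (sqrt(199/2), -sqrt(199/2)) and (-sqrt(199/2), sqrt(199/2))
Maximum xy = 199/2 at (sqrt(199/2), sqrt(199/2)) and (-sqrt(199/2), -sqrt(199/2))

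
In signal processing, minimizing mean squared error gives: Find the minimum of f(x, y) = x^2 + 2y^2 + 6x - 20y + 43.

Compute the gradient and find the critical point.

f(x,y) = x^2 + 2y^2 + 6x - 20y + 43
df/dx = 2x + (6) = 0  =>  x = -3
df/dy = 4y + (-20) = 0  =>  y = 5
f(-3, 5) = 1*(-3)^2 + 2*(5)^2 + 6*(-3) + -20*(5) + 43 = -16
Hessian is diagonal with entries 2, 4 > 0, so this is a minimum.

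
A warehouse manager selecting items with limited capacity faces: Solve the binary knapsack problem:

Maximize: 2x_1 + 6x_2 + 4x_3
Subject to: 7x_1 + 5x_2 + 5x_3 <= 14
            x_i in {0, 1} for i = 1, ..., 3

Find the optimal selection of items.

Items: item 1 (v=2, w=7), item 2 (v=6, w=5), item 3 (v=4, w=5)
Capacity: 14
Checking all 8 subsets (w = total weight, v = total value):
  {}: w = 0, v = 0
  {1}: w = 7, v = 2
  {2}: w = 5, v = 6
  {3}: w = 5, v = 4
  {1, 2}: w = 12, v = 8
  {1, 3}: w = 12, v = 6
  {2, 3}: w = 10, v = 10
  {1, 2, 3}: w = 17 > 14, infeasible
Best feasible subset: items [2, 3]
Total weight: 10 <= 14, total value: 10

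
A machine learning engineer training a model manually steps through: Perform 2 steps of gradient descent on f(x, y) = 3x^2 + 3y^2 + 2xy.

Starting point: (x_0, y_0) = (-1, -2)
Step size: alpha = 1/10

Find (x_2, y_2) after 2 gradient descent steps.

f(x,y) = 3x^2 + 3y^2 + 2xy
grad_x = 6x + 2y, grad_y = 6y + 2x
Step 1: grad = (-10, -14), (0, -3/5)
Step 2: grad = (-6/5, -18/5), (3/25, -6/25)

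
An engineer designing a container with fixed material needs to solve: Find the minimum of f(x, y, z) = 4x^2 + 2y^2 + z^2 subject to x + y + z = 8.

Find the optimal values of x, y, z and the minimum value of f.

Using Lagrange multipliers on f = 4x^2 + 2y^2 + z^2 with constraint x + y + z = 8:
Conditions: 2*4*x = lambda, 2*2*y = lambda, 2*1*z = lambda
So x = lambda/8, y = lambda/4, z = lambda/2
Substituting into constraint: lambda * (7/8) = 8
lambda = 64/7
x = 8/7, y = 16/7, z = 32/7
Minimum value = 256/7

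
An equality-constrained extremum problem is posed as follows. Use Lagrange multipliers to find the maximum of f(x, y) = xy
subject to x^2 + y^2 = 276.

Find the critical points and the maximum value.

Lagrange conditions: y = 2*lambda*x and x = 2*lambda*y
If x = 0 then y = 0, violating the constraint, so x, y != 0.
Dividing: y/x = x/y => x^2 = y^2 => y = x or y = -x
Constraint: 2x^2 = 276 => x^2 = 138 => x = +/-sqrt(138)
Critical points: (sqrt(138), sqrt(138)), (-sqrt(138), -sqrt(138)), (sqrt(138), -sqrt(138)), (-sqrt(138), sqrt(138))
  y = x:  xy = x^2 = 138  at (sqrt(138), sqrt(138)) and (-sqrt(138), -sqrt(138))
  y = -x: xy = -x^2 = -138 at (sqrt(138), -sqrt(138)) and (-sqrt(138), sqrt(138))
Maximum xy = 138 at (sqrt(138), sqrt(138)) and (-sqrt(138), -sqrt(138))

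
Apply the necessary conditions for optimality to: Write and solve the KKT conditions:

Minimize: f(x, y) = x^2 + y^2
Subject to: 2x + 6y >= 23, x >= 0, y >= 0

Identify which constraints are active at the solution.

KKT conditions for min x^2 + y^2 s.t. 2x + 6y >= 23, x >= 0, y >= 0:
Stationarity: 2x = mu*2 + mu_x, 2y = mu*6 + mu_y, with mu, mu_x, mu_y >= 0
Complementary slackness: mu*(2x + 6y - 23) = 0, mu_x*x = 0, mu_y*y = 0
(0, 0) is infeasible (2*0 + 6*0 < 23), so if mu = 0 stationarity would force x = mu_x/2 >= 0, y = mu_y/2 >= 0 with mu_x*x = mu_y*y = 0, i.e. x = y = 0: contradiction. Hence mu > 0 and 2x + 6y = 23 is active.
Try x > 0, y > 0 (so mu_x = mu_y = 0): x = 2*mu/2, y = 6*mu/2
Substitute: 2*(2*mu/2) + 6*(6*mu/2) = 23
  mu*40/2 = 23 => mu = 23/20
x* = 23/20 > 0, y* = 69/20 > 0, consistent with mu_x = mu_y = 0.
f is convex and the constraints are linear, so this KKT point is the global minimum.
f* = 529/40
Active constraints: 2x + 6y >= 23 (holds with equality, mu = 23/20 > 0); x >= 0 and y >= 0 are inactive (mu_x = mu_y = 0).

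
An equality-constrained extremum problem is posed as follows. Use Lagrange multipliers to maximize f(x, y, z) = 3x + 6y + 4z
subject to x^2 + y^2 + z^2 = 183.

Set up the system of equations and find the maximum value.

Lagrange conditions: 3 = 2*lambda*x, 6 = 2*lambda*y, 4 = 2*lambda*z
So x:3 = y:6 = z:4, i.e. x = 3t, y = 6t, z = 4t
Constraint: t^2*(3^2 + 6^2 + 4^2) = 183
  t^2 * 61 = 183  =>  t = sqrt(3)
Maximum = 3*3t + 6*6t + 4*4t = 61*sqrt(3) = sqrt(11163)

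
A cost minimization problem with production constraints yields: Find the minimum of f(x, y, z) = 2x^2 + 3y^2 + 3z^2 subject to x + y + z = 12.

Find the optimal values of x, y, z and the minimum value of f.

Using Lagrange multipliers on f = 2x^2 + 3y^2 + 3z^2 with constraint x + y + z = 12:
Conditions: 2*2*x = lambda, 2*3*y = lambda, 2*3*z = lambda
So x = lambda/4, y = lambda/6, z = lambda/6
Substituting into constraint: lambda * (7/12) = 12
lambda = 144/7
x = 36/7, y = 24/7, z = 24/7
Minimum value = 864/7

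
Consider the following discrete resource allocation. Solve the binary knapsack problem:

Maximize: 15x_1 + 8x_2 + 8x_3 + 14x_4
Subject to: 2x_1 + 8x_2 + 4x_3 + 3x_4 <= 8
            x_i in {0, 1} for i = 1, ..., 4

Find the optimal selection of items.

Items: item 1 (v=15, w=2), item 2 (v=8, w=8), item 3 (v=8, w=4), item 4 (v=14, w=3)
Capacity: 8
Checking all 16 subsets (w = total weight, v = total value):
  {}: w = 0, v = 0
  {1}: w = 2, v = 15
  {2}: w = 8, v = 8
  {3}: w = 4, v = 8
  {4}: w = 3, v = 14
  {1, 2}: w = 10 > 8, infeasible
  {1, 3}: w = 6, v = 23
  {1, 4}: w = 5, v = 29
  {2, 3}: w = 12 > 8, infeasible
  {2, 4}: w = 11 > 8, infeasible
  {3, 4}: w = 7, v = 22
  {1, 2, 3}: w = 14 > 8, infeasible
  {1, 2, 4}: w = 13 > 8, infeasible
  {1, 3, 4}: w = 9 > 8, infeasible
  {2, 3, 4}: w = 15 > 8, infeasible
  {1, 2, 3, 4}: w = 17 > 8, infeasible
Best feasible subset: items [1, 4]
Total weight: 5 <= 8, total value: 29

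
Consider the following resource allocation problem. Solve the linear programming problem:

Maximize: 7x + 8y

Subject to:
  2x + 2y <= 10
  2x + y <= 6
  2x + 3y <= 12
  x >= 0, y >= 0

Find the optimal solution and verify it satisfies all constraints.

Feasible vertices: (0, 0), (0, 4), (3/2, 3), (3, 0)
Objective 7x + 8y at each vertex:
  (0, 0): 0
  (0, 4): 32
  (3/2, 3): 69/2
  (3, 0): 21
Maximum is 69/2 at (3/2, 3).
Verify constraints at (x, y) = (3/2, 3):
  2*(3/2) + 2*3 = 9 <= 10
  2*(3/2) + 1*3 = 6 <= 6 (active)
  2*(3/2) + 3*3 = 12 <= 12 (active)
  x = 3/2 >= 0, y = 3 >= 0. All constraints satisfied.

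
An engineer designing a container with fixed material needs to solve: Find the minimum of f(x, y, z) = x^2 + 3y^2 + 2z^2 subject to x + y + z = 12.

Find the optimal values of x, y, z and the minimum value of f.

Using Lagrange multipliers on f = x^2 + 3y^2 + 2z^2 with constraint x + y + z = 12:
Conditions: 2*1*x = lambda, 2*3*y = lambda, 2*2*z = lambda
So x = lambda/2, y = lambda/6, z = lambda/4
Substituting into constraint: lambda * (11/12) = 12
lambda = 144/11
x = 72/11, y = 24/11, z = 36/11
Minimum value = 864/11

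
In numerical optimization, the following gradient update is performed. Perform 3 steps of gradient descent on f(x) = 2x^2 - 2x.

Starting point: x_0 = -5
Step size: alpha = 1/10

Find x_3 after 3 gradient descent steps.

f(x) = 2x^2 - 2x, f'(x) = 4x + (-2)
Step 1: f'(-5) = -22, x_1 = -5 - 1/10 * -22 = -14/5
Step 2: f'(-14/5) = -66/5, x_2 = -14/5 - 1/10 * -66/5 = -37/25
Step 3: f'(-37/25) = -198/25, x_3 = -37/25 - 1/10 * -198/25 = -86/125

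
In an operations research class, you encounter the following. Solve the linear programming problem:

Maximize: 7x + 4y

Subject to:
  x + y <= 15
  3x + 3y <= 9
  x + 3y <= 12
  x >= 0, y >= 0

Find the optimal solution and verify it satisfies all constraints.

Feasible vertices: (0, 0), (0, 3), (3, 0)
Objective 7x + 4y at each vertex:
  (0, 0): 0
  (0, 3): 12
  (3, 0): 21
Maximum is 21 at (3, 0).
Verify constraints at (x, y) = (3, 0):
  1*3 + 1*0 = 3 <= 15
  3*3 + 3*0 = 9 <= 9 (active)
  1*3 + 3*0 = 3 <= 12
  x = 3 >= 0, y = 0 >= 0. All constraints satisfied.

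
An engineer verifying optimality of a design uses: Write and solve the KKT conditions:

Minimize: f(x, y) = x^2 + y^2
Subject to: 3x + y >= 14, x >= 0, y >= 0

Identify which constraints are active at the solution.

KKT conditions for min x^2 + y^2 s.t. 3x + 1y >= 14, x >= 0, y >= 0:
Stationarity: 2x = mu*3 + mu_x, 2y = mu*1 + mu_y, with mu, mu_x, mu_y >= 0
Complementary slackness: mu*(3x + y - 14) = 0, mu_x*x = 0, mu_y*y = 0
(0, 0) is infeasible (3*0 + 1*0 < 14), so if mu = 0 stationarity would force x = mu_x/2 >= 0, y = mu_y/2 >= 0 with mu_x*x = mu_y*y = 0, i.e. x = y = 0: contradiction. Hence mu > 0 and 3x + y = 14 is active.
Try x > 0, y > 0 (so mu_x = mu_y = 0): x = 3*mu/2, y = 1*mu/2
Substitute: 3*(3*mu/2) + 1*(1*mu/2) = 14
  mu*10/2 = 14 => mu = 14/5
x* = 21/5 > 0, y* = 7/5 > 0, consistent with mu_x = mu_y = 0.
f is convex and the constraints are linear, so this KKT point is the global minimum.
f* = 98/5
Active constraints: 3x + y >= 14 (holds with equality, mu = 14/5 > 0); x >= 0 and y >= 0 are inactive (mu_x = mu_y = 0).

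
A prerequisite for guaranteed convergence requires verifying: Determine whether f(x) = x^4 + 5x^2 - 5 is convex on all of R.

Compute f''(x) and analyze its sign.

f(x) = x^4 + 5x^2 - 5
f'(x) = 4x^3 + 10x
f''(x) = 12x^2 + 10
f''(x) = 12x^2 + 10 >= 10 > 0 for all x
Therefore, f is convex on R.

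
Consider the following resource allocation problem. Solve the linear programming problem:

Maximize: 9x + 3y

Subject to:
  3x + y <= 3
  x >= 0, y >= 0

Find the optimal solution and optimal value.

The feasible region has vertices at [(0, 0), (1, 0), (0, 3)].
Checking objective 9x + 3y at each vertex:
  (0, 0): 9*0 + 3*0 = 0
  (1, 0): 9*1 + 3*0 = 9
  (0, 3): 9*0 + 3*3 = 9
Maximum is 9 at (1, 0).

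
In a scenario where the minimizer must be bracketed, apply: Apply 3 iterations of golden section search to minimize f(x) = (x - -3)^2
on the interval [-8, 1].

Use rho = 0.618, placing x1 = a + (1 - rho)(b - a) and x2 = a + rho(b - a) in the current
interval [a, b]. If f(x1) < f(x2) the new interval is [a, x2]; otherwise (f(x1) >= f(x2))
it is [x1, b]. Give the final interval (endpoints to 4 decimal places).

Golden section search for min of f(x) = (x - -3)^2 on [-8, 1].
Each step: x1 = a + (1 - rho)(b - a), x2 = a + rho(b - a); if f(x1) < f(x2) keep [a, x2], otherwise keep [x1, b].
Step 1: [-8.0000, 1.0000], x1=-4.5620 (f=2.4398), x2=-2.4380 (f=0.3158); f(x1) > f(x2) => keep [-4.5620, 1.0000]
Step 2: [-4.5620, 1.0000], x1=-2.4373 (f=0.3166), x2=-1.1247 (f=3.5168); f(x1) < f(x2) => keep [-4.5620, -1.1247]
Step 3: [-4.5620, -1.1247], x1=-3.2489 (f=0.0620), x2=-2.4377 (f=0.3161); f(x1) < f(x2) => keep [-4.5620, -2.4377]
Final interval: [-4.5620, -2.4377]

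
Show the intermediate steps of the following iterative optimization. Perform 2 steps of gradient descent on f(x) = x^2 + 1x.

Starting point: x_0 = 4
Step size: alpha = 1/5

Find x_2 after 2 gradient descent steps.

f(x) = x^2 + 1x, f'(x) = 2x + (1)
Step 1: f'(4) = 9, x_1 = 4 - 1/5 * 9 = 11/5
Step 2: f'(11/5) = 27/5, x_2 = 11/5 - 1/5 * 27/5 = 28/25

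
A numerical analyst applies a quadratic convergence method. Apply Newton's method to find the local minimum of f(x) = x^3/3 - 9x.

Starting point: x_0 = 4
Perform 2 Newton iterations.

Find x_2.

f(x) = x^3/3 - 9x
f'(x) = x^2 - 9, f''(x) = 2x
Newton update: x_{n+1} = x_n - (x_n^2 - 9)/(2*x_n)
Step 1: x_0 = 4, f'=7, f''=8, x_1 = 25/8
Step 2: x_1 = 25/8, f'=49/64, f''=25/4, x_2 = 1201/400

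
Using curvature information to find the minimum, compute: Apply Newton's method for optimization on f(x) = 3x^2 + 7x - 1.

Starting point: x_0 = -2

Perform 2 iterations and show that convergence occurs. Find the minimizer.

f(x) = 3x^2 + 7x - 1, f'(x) = 6x + (7), f''(x) = 6
Step 1: f'(-2) = -5, x_1 = -2 - -5/6 = -7/6
Step 2: f'(-7/6) = 0, x_2 = -7/6 (converged)
Newton's method converges in 1 step for quadratics.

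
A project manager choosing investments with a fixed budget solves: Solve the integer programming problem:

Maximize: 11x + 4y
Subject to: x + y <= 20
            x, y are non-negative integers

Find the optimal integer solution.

Objective: 11x + 4y, constraint: x + y <= 20
Coefficient of x is 11 >= coefficient of y is 4, so allocate the entire budget to x.
Optimal: x = 20, y = 0, value = 220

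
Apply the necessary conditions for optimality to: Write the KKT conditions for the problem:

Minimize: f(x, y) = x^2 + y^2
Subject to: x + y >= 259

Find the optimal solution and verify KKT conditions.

KKT conditions for min x^2 + y^2 s.t. x + y >= 259:
Stationarity: 2x = mu, 2y = mu
So x = y = mu/2.
Complementary slackness: mu*(x + y - 259) = 0
Primal feasibility: x + y >= 259; dual feasibility: mu >= 0
If mu = 0 then x = y = 0, but 0 + 0 < 259 is infeasible, so the constraint is active.
Constraint active: x + y = 2*(mu/2) = 259 => mu = 259
x = y = 259/2, f = 67081/2
Verify: stationarity 2*(259/2) = 259 = mu; primal 259/2 + 259/2 = 259 >= 259; dual mu = 259 >= 0; complementary slackness 259*(259 - 259) = 0. All KKT conditions hold.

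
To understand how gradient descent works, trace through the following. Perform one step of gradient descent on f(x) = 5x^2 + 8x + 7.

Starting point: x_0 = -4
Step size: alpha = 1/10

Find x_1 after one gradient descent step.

f(x) = 5x^2 + 8x + 7
f'(x) = 10x + 8
f'(-4) = 10*-4 + (8) = -32
x_1 = x_0 - alpha * f'(x_0) = -4 - 1/10 * -32 = -4/5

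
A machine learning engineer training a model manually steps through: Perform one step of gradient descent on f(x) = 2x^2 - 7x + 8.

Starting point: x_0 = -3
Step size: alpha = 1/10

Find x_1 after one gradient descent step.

f(x) = 2x^2 - 7x + 8
f'(x) = 4x - 7
f'(-3) = 4*-3 + (-7) = -19
x_1 = x_0 - alpha * f'(x_0) = -3 - 1/10 * -19 = -11/10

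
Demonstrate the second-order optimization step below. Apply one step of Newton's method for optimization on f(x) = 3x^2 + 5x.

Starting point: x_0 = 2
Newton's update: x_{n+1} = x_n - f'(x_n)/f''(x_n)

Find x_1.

f(x) = 3x^2 + 5x
f'(x) = 6x + (5), f''(x) = 6
Newton step: x_1 = x_0 - f'(x_0)/f''(x_0)
f'(2) = 17
x_1 = 2 - 17/6 = -5/6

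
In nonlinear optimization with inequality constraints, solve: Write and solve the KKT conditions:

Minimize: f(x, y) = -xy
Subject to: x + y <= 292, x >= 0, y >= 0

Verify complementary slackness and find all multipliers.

Problem: min -xy s.t. x + y <= 292 (multiplier lambda), x >= 0 (mu_x), y >= 0 (mu_y)
KKT stationarity: -y + lambda - mu_x = 0, -x + lambda - mu_y = 0, with lambda, mu_x, mu_y >= 0
Complementary slackness: lambda*(x + y - 292) = 0, mu_x*x = 0, mu_y*y = 0
If lambda = 0: y = -mu_x <= 0 and x = -mu_y <= 0 force x = y = 0 with f = 0; but x = y = 146 is feasible with f = -21316 < 0, so this is not the minimum. Hence lambda > 0 and x + y = 292.
Try x > 0, y > 0 (so mu_x = mu_y = 0): y = lambda, x = lambda => x = y = lambda
x + y = 292 => 2*lambda = 292 => lambda = 146
x* = y* = 146 > 0, consistent with mu_x = mu_y = 0.
(Any feasible point with x = 0 or y = 0 has f = 0 > -21316, so the minimum is not on those boundaries.)
min(-xy) = -21316 (i.e. max xy = 21316)
Multipliers: lambda = 146, mu_x = 0, mu_y = 0
Complementary slackness: lambda*(x + y - 292) = 146*(146 + 146 - 292) = 0, mu_x*x = 0*146 = 0, mu_y*y = 0*146 = 0. Satisfied.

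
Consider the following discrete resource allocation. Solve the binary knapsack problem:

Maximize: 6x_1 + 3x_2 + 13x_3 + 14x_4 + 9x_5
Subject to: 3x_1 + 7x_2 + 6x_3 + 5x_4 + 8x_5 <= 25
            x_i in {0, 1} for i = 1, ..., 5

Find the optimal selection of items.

Items: item 1 (v=6, w=3), item 2 (v=3, w=7), item 3 (v=13, w=6), item 4 (v=14, w=5), item 5 (v=9, w=8)
Capacity: 25
Checking all 32 subsets (w = total weight, v = total value):
  {}: w = 0, v = 0
  {1}: w = 3, v = 6
  {2}: w = 7, v = 3
  {3}: w = 6, v = 13
  {4}: w = 5, v = 14
  {5}: w = 8, v = 9
  {1, 2}: w = 10, v = 9
  {1, 3}: w = 9, v = 19
  {1, 4}: w = 8, v = 20
  {1, 5}: w = 11, v = 15
  {2, 3}: w = 13, v = 16
  {2, 4}: w = 12, v = 17
  {2, 5}: w = 15, v = 12
  {3, 4}: w = 11, v = 27
  {3, 5}: w = 14, v = 22
  {4, 5}: w = 13, v = 23
  {1, 2, 3}: w = 16, v = 22
  {1, 2, 4}: w = 15, v = 23
  {1, 2, 5}: w = 18, v = 18
  {1, 3, 4}: w = 14, v = 33
  {1, 3, 5}: w = 17, v = 28
  {1, 4, 5}: w = 16, v = 29
  {2, 3, 4}: w = 18, v = 30
  {2, 3, 5}: w = 21, v = 25
  {2, 4, 5}: w = 20, v = 26
  {3, 4, 5}: w = 19, v = 36
  {1, 2, 3, 4}: w = 21, v = 36
  {1, 2, 3, 5}: w = 24, v = 31
  {1, 2, 4, 5}: w = 23, v = 32
  {1, 3, 4, 5}: w = 22, v = 42
  {2, 3, 4, 5}: w = 26 > 25, infeasible
  {1, 2, 3, 4, 5}: w = 29 > 25, infeasible
Best feasible subset: items [1, 3, 4, 5]
Total weight: 22 <= 25, total value: 42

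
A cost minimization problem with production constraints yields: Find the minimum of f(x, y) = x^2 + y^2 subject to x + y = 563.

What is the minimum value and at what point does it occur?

Substitute y = 563 - x into f(x,y) = x^2 + y^2:
g(x) = x^2 + (563 - x)^2 = 2x^2 - 1126x + 316969
g'(x) = 4x - 1126 = 0  =>  x = 563/2
y = 563 - 563/2 = 563/2
Minimum value = (563/2)^2 + (563/2)^2 = 316969/2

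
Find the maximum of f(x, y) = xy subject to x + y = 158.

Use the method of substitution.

Substitute y = 158 - x into f(x,y) = xy:
g(x) = x(158 - x) = 158x - x^2
g'(x) = 158 - 2x = 0  =>  x = 79
y = 158 - 79 = 79
Maximum value = 79 * 79 = 6241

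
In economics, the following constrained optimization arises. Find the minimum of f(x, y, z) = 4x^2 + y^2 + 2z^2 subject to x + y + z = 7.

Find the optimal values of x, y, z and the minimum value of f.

Using Lagrange multipliers on f = 4x^2 + y^2 + 2z^2 with constraint x + y + z = 7:
Conditions: 2*4*x = lambda, 2*1*y = lambda, 2*2*z = lambda
So x = lambda/8, y = lambda/2, z = lambda/4
Substituting into constraint: lambda * (7/8) = 7
lambda = 8
x = 1, y = 4, z = 2
Minimum value = 28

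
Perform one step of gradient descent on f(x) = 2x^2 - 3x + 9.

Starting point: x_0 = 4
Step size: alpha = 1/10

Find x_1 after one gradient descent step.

f(x) = 2x^2 - 3x + 9
f'(x) = 4x - 3
f'(4) = 4*4 + (-3) = 13
x_1 = x_0 - alpha * f'(x_0) = 4 - 1/10 * 13 = 27/10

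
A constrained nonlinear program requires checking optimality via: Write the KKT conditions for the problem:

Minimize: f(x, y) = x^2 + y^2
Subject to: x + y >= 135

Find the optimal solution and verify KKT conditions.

KKT conditions for min x^2 + y^2 s.t. x + y >= 135:
Stationarity: 2x = mu, 2y = mu
So x = y = mu/2.
Complementary slackness: mu*(x + y - 135) = 0
Primal feasibility: x + y >= 135; dual feasibility: mu >= 0
If mu = 0 then x = y = 0, but 0 + 0 < 135 is infeasible, so the constraint is active.
Constraint active: x + y = 2*(mu/2) = 135 => mu = 135
x = y = 135/2, f = 18225/2
Verify: stationarity 2*(135/2) = 135 = mu; primal 135/2 + 135/2 = 135 >= 135; dual mu = 135 >= 0; complementary slackness 135*(135 - 135) = 0. All KKT conditions hold.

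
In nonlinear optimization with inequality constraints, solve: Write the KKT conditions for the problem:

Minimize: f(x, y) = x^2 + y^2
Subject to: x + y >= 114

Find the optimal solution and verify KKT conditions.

KKT conditions for min x^2 + y^2 s.t. x + y >= 114:
Stationarity: 2x = mu, 2y = mu
So x = y = mu/2.
Complementary slackness: mu*(x + y - 114) = 0
Primal feasibility: x + y >= 114; dual feasibility: mu >= 0
If mu = 0 then x = y = 0, but 0 + 0 < 114 is infeasible, so the constraint is active.
Constraint active: x + y = 2*(mu/2) = 114 => mu = 114
x = y = 57, f = 6498
Verify: stationarity 2*57 = 114 = mu; primal 57 + 57 = 114 >= 114; dual mu = 114 >= 0; complementary slackness 114*(114 - 114) = 0. All KKT conditions hold.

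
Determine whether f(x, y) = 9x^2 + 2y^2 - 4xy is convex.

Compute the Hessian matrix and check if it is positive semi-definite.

f(x,y) = 9x^2 + 2y^2 - 4xy
Hessian H = [[18, -4], [-4, 4]]
trace(H) = 22, det(H) = 56
Eigenvalues: (22 +/- sqrt(260)) / 2 = 19.06, 2.938
Since both eigenvalues > 0, f is convex.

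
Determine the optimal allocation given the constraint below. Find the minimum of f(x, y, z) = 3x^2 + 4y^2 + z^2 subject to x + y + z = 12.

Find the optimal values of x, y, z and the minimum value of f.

Using Lagrange multipliers on f = 3x^2 + 4y^2 + z^2 with constraint x + y + z = 12:
Conditions: 2*3*x = lambda, 2*4*y = lambda, 2*1*z = lambda
So x = lambda/6, y = lambda/8, z = lambda/2
Substituting into constraint: lambda * (19/24) = 12
lambda = 288/19
x = 48/19, y = 36/19, z = 144/19
Minimum value = 1728/19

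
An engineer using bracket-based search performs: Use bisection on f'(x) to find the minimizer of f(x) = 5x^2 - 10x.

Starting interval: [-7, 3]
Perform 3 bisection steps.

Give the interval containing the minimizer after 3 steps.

Finding critical point of f(x) = 5x^2 - 10x using bisection on f'(x) = 10x + -10.
f'(x) = 0 when x = 1.
Starting interval: [-7, 3]
Step 1: mid = -2, f'(mid) = -30, new interval = [-2, 3]
Step 2: mid = 1/2, f'(mid) = -5, new interval = [1/2, 3]
Step 3: mid = 7/4, f'(mid) = 15/2, new interval = [1/2, 7/4]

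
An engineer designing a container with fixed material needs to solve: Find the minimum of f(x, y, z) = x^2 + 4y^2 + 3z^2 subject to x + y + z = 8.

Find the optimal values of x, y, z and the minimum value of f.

Using Lagrange multipliers on f = x^2 + 4y^2 + 3z^2 with constraint x + y + z = 8:
Conditions: 2*1*x = lambda, 2*4*y = lambda, 2*3*z = lambda
So x = lambda/2, y = lambda/8, z = lambda/6
Substituting into constraint: lambda * (19/24) = 8
lambda = 192/19
x = 96/19, y = 24/19, z = 32/19
Minimum value = 768/19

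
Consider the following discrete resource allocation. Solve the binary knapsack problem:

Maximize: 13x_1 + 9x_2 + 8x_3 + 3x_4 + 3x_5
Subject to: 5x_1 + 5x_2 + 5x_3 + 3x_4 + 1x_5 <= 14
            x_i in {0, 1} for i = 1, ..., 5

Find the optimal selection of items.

Items: item 1 (v=13, w=5), item 2 (v=9, w=5), item 3 (v=8, w=5), item 4 (v=3, w=3), item 5 (v=3, w=1)
Capacity: 14
Checking all 32 subsets (w = total weight, v = total value):
  {}: w = 0, v = 0
  {1}: w = 5, v = 13
  {2}: w = 5, v = 9
  {3}: w = 5, v = 8
  {4}: w = 3, v = 3
  {5}: w = 1, v = 3
  {1, 2}: w = 10, v = 22
  {1, 3}: w = 10, v = 21
  {1, 4}: w = 8, v = 16
  {1, 5}: w = 6, v = 16
  {2, 3}: w = 10, v = 17
  {2, 4}: w = 8, v = 12
  {2, 5}: w = 6, v = 12
  {3, 4}: w = 8, v = 11
  {3, 5}: w = 6, v = 11
  {4, 5}: w = 4, v = 6
  {1, 2, 3}: w = 15 > 14, infeasible
  {1, 2, 4}: w = 13, v = 25
  {1, 2, 5}: w = 11, v = 25
  {1, 3, 4}: w = 13, v = 24
  {1, 3, 5}: w = 11, v = 24
  {1, 4, 5}: w = 9, v = 19
  {2, 3, 4}: w = 13, v = 20
  {2, 3, 5}: w = 11, v = 20
  {2, 4, 5}: w = 9, v = 15
  {3, 4, 5}: w = 9, v = 14
  {1, 2, 3, 4}: w = 18 > 14, infeasible
  {1, 2, 3, 5}: w = 16 > 14, infeasible
  {1, 2, 4, 5}: w = 14, v = 28
  {1, 3, 4, 5}: w = 14, v = 27
  {2, 3, 4, 5}: w = 14, v = 23
  {1, 2, 3, 4, 5}: w = 19 > 14, infeasible
Best feasible subset: items [1, 2, 4, 5]
Total weight: 14 <= 14, total value: 28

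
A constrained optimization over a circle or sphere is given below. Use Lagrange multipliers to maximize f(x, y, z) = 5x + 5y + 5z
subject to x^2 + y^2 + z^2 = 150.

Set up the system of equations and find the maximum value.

Lagrange conditions: 5 = 2*lambda*x, 5 = 2*lambda*y, 5 = 2*lambda*z
So x:5 = y:5 = z:5, i.e. x = 5t, y = 5t, z = 5t
Constraint: t^2*(5^2 + 5^2 + 5^2) = 150
  t^2 * 75 = 150  =>  t = sqrt(2)
Maximum = 5*5t + 5*5t + 5*5t = 75*sqrt(2) = sqrt(11250)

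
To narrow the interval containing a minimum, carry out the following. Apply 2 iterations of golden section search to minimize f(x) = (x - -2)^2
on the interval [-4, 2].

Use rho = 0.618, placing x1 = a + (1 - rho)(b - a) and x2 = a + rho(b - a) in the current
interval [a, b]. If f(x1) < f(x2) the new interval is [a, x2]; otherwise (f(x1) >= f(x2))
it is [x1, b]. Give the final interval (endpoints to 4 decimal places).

Golden section search for min of f(x) = (x - -2)^2 on [-4, 2].
Each step: x1 = a + (1 - rho)(b - a), x2 = a + rho(b - a); if f(x1) < f(x2) keep [a, x2], otherwise keep [x1, b].
Step 1: [-4.0000, 2.0000], x1=-1.7080 (f=0.0853), x2=-0.2920 (f=2.9173); f(x1) < f(x2) => keep [-4.0000, -0.2920]
Step 2: [-4.0000, -0.2920], x1=-2.5835 (f=0.3405), x2=-1.7085 (f=0.0850); f(x1) > f(x2) => keep [-2.5835, -0.2920]
Final interval: [-2.5835, -0.2920]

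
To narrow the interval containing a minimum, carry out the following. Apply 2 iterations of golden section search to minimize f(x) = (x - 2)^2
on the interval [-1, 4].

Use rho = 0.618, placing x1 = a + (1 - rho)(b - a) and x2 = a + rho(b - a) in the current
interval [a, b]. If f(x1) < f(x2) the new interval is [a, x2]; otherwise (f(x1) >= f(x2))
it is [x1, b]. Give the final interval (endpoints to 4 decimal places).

Golden section search for min of f(x) = (x - 2)^2 on [-1, 4].
Each step: x1 = a + (1 - rho)(b - a), x2 = a + rho(b - a); if f(x1) < f(x2) keep [a, x2], otherwise keep [x1, b].
Step 1: [-1.0000, 4.0000], x1=0.9100 (f=1.1881), x2=2.0900 (f=0.0081); f(x1) > f(x2) => keep [0.9100, 4.0000]
Step 2: [0.9100, 4.0000], x1=2.0904 (f=0.0082), x2=2.8196 (f=0.6718); f(x1) < f(x2) => keep [0.9100, 2.8196]
Final interval: [0.9100, 2.8196]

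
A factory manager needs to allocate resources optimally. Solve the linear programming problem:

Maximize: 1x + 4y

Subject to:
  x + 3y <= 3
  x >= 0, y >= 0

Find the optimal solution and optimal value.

The feasible region has vertices at [(0, 0), (3, 0), (0, 1)].
Checking objective 1x + 4y at each vertex:
  (0, 0): 1*0 + 4*0 = 0
  (3, 0): 1*3 + 4*0 = 3
  (0, 1): 1*0 + 4*1 = 4
Maximum is 4 at (0, 1).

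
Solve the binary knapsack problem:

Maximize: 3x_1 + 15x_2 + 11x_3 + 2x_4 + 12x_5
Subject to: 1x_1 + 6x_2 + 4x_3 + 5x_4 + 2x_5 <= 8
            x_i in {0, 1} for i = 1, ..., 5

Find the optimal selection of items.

Items: item 1 (v=3, w=1), item 2 (v=15, w=6), item 3 (v=11, w=4), item 4 (v=2, w=5), item 5 (v=12, w=2)
Capacity: 8
Checking all 32 subsets (w = total weight, v = total value):
  {}: w = 0, v = 0
  {1}: w = 1, v = 3
  {2}: w = 6, v = 15
  {3}: w = 4, v = 11
  {4}: w = 5, v = 2
  {5}: w = 2, v = 12
  {1, 2}: w = 7, v = 18
  {1, 3}: w = 5, v = 14
  {1, 4}: w = 6, v = 5
  {1, 5}: w = 3, v = 15
  {2, 3}: w = 10 > 8, infeasible
  {2, 4}: w = 11 > 8, infeasible
  {2, 5}: w = 8, v = 27
  {3, 4}: w = 9 > 8, infeasible
  {3, 5}: w = 6, v = 23
  {4, 5}: w = 7, v = 14
  {1, 2, 3}: w = 11 > 8, infeasible
  {1, 2, 4}: w = 12 > 8, infeasible
  {1, 2, 5}: w = 9 > 8, infeasible
  {1, 3, 4}: w = 10 > 8, infeasible
  {1, 3, 5}: w = 7, v = 26
  {1, 4, 5}: w = 8, v = 17
  {2, 3, 4}: w = 15 > 8, infeasible
  {2, 3, 5}: w = 12 > 8, infeasible
  {2, 4, 5}: w = 13 > 8, infeasible
  {3, 4, 5}: w = 11 > 8, infeasible
  {1, 2, 3, 4}: w = 16 > 8, infeasible
  {1, 2, 3, 5}: w = 13 > 8, infeasible
  {1, 2, 4, 5}: w = 14 > 8, infeasible
  {1, 3, 4, 5}: w = 12 > 8, infeasible
  {2, 3, 4, 5}: w = 17 > 8, infeasible
  {1, 2, 3, 4, 5}: w = 18 > 8, infeasible
Best feasible subset: items [2, 5]
Total weight: 8 <= 8, total value: 27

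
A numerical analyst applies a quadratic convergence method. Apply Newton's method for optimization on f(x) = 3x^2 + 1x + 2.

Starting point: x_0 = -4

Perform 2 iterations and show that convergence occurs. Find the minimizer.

f(x) = 3x^2 + 1x + 2, f'(x) = 6x + (1), f''(x) = 6
Step 1: f'(-4) = -23, x_1 = -4 - -23/6 = -1/6
Step 2: f'(-1/6) = 0, x_2 = -1/6 (converged)
Newton's method converges in 1 step for quadratics.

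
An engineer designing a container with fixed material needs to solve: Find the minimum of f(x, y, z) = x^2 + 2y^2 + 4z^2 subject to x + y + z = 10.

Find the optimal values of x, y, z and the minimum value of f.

Using Lagrange multipliers on f = x^2 + 2y^2 + 4z^2 with constraint x + y + z = 10:
Conditions: 2*1*x = lambda, 2*2*y = lambda, 2*4*z = lambda
So x = lambda/2, y = lambda/4, z = lambda/8
Substituting into constraint: lambda * (7/8) = 10
lambda = 80/7
x = 40/7, y = 20/7, z = 10/7
Minimum value = 400/7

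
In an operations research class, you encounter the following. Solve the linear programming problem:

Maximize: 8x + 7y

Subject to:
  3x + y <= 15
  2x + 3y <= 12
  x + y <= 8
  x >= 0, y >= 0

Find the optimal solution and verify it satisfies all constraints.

Feasible vertices: (0, 0), (0, 4), (33/7, 6/7), (5, 0)
Objective 8x + 7y at each vertex:
  (0, 0): 0
  (0, 4): 28
  (33/7, 6/7): 306/7
  (5, 0): 40
Maximum is 306/7 at (33/7, 6/7).
Verify constraints at (x, y) = (33/7, 6/7):
  3*(33/7) + 1*(6/7) = 15 <= 15 (active)
  2*(33/7) + 3*(6/7) = 12 <= 12 (active)
  1*(33/7) + 1*(6/7) = 39/7 <= 8
  x = 33/7 >= 0, y = 6/7 >= 0. All constraints satisfied.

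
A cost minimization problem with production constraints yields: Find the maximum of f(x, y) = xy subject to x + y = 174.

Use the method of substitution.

Substitute y = 174 - x into f(x,y) = xy:
g(x) = x(174 - x) = 174x - x^2
g'(x) = 174 - 2x = 0  =>  x = 87
y = 174 - 87 = 87
Maximum value = 87 * 87 = 7569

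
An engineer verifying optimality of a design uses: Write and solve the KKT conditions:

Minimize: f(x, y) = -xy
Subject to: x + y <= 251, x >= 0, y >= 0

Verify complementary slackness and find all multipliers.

Problem: min -xy s.t. x + y <= 251 (multiplier lambda), x >= 0 (mu_x), y >= 0 (mu_y)
KKT stationarity: -y + lambda - mu_x = 0, -x + lambda - mu_y = 0, with lambda, mu_x, mu_y >= 0
Complementary slackness: lambda*(x + y - 251) = 0, mu_x*x = 0, mu_y*y = 0
If lambda = 0: y = -mu_x <= 0 and x = -mu_y <= 0 force x = y = 0 with f = 0; but x = y = 251/2 is feasible with f = -63001/4 < 0, so this is not the minimum. Hence lambda > 0 and x + y = 251.
Try x > 0, y > 0 (so mu_x = mu_y = 0): y = lambda, x = lambda => x = y = lambda
x + y = 251 => 2*lambda = 251 => lambda = 251/2
x* = y* = 251/2 > 0, consistent with mu_x = mu_y = 0.
(Any feasible point with x = 0 or y = 0 has f = 0 > -63001/4, so the minimum is not on those boundaries.)
min(-xy) = -63001/4 (i.e. max xy = 63001/4)
Multipliers: lambda = 251/2, mu_x = 0, mu_y = 0
Complementary slackness: lambda*(x + y - 251) = 251/2*(251/2 + 251/2 - 251) = 0, mu_x*x = 0*251/2 = 0, mu_y*y = 0*251/2 = 0. Satisfied.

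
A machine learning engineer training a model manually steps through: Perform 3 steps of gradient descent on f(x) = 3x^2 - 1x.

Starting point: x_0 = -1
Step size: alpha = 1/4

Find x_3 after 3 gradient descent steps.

f(x) = 3x^2 - 1x, f'(x) = 6x + (-1)
Step 1: f'(-1) = -7, x_1 = -1 - 1/4 * -7 = 3/4
Step 2: f'(3/4) = 7/2, x_2 = 3/4 - 1/4 * 7/2 = -1/8
Step 3: f'(-1/8) = -7/4, x_3 = -1/8 - 1/4 * -7/4 = 5/16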